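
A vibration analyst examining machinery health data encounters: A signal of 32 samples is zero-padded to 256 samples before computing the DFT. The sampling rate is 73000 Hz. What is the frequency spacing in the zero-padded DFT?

Original DFT: N = 32, resolution = f_s/N = 73000/32 = 9125/4 Hz
Zero-padded DFT: N = 256, resolution = f_s/N = 73000/256 = 9125/32 Hz
Zero-padding interpolates the spectrum (finer frequency grid)
but does NOT improve the true spectral resolution (ability to resolve close frequencies).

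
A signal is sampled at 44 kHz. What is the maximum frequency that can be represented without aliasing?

The maximum frequency that can be represented without aliasing
is the Nyquist frequency: f_max = f_s / 2 = 44 kHz / 2 = 22 kHz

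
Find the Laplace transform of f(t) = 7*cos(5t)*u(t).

Standard pair: cos(wt)*u(t) <-> s/(s^2+w^2)
With w = 5: L{7*cos(5t)*u(t)} = 7s/(s^2+25)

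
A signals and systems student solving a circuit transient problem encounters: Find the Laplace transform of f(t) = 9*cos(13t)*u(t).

Standard pair: cos(wt)*u(t) <-> s/(s^2+w^2)
With w = 13: L{9*cos(13t)*u(t)} = 9s/(s^2+169)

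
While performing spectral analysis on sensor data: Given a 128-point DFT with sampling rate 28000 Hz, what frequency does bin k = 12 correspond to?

The frequency of DFT bin k is: f_k = k * f_s / N
f_12 = 12 * 28000 / 128 = 2625 Hz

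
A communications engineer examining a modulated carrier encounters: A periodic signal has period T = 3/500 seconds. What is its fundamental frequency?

The fundamental frequency is the reciprocal of the period.
f = 1/T = 1/(3/500) = 500/3 Hz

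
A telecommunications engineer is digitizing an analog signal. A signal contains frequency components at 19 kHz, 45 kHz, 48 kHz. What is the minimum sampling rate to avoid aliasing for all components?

The highest frequency component is f_max = 48 kHz.
Nyquist rate = 2 * f_max = 2 * 48 kHz = 96 kHz.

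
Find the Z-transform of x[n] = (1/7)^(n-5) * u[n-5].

Time-shifting property: if X(z) = Z{x[n]}, then Z{x[n-d]} = z^(-d) * X(z)
X(z) = z/(z - 1/7) for x[n] = (1/7)^n * u[n]
Z{x[n-5]} = z^(-5) * z/(z - 1/7) = z^(-4)/(z - 1/7)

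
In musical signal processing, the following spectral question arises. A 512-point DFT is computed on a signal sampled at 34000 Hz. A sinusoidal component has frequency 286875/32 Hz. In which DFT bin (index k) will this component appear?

DFT frequency resolution = f_s/N = 34000/512 = 2125/32 Hz
Bin index k = f_signal / resolution = 286875/32 / 2125/32 = 135
The signal frequency 286875/32 Hz falls in DFT bin k = 135.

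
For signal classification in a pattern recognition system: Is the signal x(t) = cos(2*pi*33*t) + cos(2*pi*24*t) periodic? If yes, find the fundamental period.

f1 = 33 Hz, f2 = 24 Hz
Period T1 = 1/33, T2 = 1/24
Ratio T1/T2 = 24/33, which is rational.
The signal is periodic with fundamental period T = 1/GCD(33,24) = 1/3 s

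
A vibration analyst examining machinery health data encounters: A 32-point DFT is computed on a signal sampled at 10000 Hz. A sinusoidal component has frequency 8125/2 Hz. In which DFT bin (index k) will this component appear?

DFT frequency resolution = f_s/N = 10000/32 = 625/2 Hz
Bin index k = f_signal / resolution = 8125/2 / 625/2 = 13
The signal frequency 8125/2 Hz falls in DFT bin k = 13.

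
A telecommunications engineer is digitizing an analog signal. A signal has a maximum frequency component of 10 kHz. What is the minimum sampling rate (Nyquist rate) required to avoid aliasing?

By the Nyquist-Shannon sampling theorem,
the minimum sampling rate (Nyquist rate) must be at least 2 * f_max.
Nyquist rate = 2 * 10 kHz = 20 kHz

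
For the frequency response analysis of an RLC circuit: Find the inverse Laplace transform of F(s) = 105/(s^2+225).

Standard pair: w/(s^2+w^2) <-> sin(wt)*u(t)
Recognize w^2 = 225, so w = 15; numerator 105 = 7*15.
f(t) = 7*sin(15t)*u(t)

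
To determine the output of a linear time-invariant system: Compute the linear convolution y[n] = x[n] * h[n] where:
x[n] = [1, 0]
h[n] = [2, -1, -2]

y[n] = sum_k x[k]*h[n-k]. Output length = len(x) + len(h) - 1 = 2 + 3 - 1 = 4.
y[0] = 1*2 = 2
y[1] = 0*2 + 1*-1 = -1
y[2] = 0*-1 + 1*-2 = -2
y[3] = 0*-2 = 0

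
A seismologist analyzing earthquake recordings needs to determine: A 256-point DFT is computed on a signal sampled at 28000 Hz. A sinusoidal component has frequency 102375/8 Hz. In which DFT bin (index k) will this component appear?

DFT frequency resolution = f_s/N = 28000/256 = 875/8 Hz
Bin index k = f_signal / resolution = 102375/8 / 875/8 = 117
The signal frequency 102375/8 Hz falls in DFT bin k = 117.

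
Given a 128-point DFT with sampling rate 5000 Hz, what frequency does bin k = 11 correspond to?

The frequency of DFT bin k is: f_k = k * f_s / N
f_11 = 11 * 5000 / 128 = 6875/16 Hz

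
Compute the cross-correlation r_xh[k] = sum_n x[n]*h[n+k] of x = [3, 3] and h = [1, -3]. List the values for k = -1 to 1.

Both sequences indexed from 0 and zero outside their support.
Lags with overlap: k = -1 to 1.
  r_xh[-1] = x[1]*h[0] = 3
  r_xh[0] = x[0]*h[0] + x[1]*h[1] = -6
  r_xh[1] = x[0]*h[1] = -9
r_xh = [3, -6, -9] (for k = -1, ..., 1)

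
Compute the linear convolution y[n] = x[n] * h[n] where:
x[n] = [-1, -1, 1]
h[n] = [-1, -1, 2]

y[n] = sum_k x[k]*h[n-k]. Output length = len(x) + len(h) - 1 = 3 + 3 - 1 = 5.
y[0] = -1*-1 = 1
y[1] = -1*-1 + -1*-1 = 2
y[2] = 1*-1 + -1*-1 + -1*2 = -2
y[3] = 1*-1 + -1*2 = -3
y[4] = 1*2 = 2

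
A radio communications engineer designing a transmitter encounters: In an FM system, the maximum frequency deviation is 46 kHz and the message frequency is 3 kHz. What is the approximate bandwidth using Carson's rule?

Carson's rule: BW = 2*(delta_f + f_m)
= 2*(46 + 3) kHz = 98 kHz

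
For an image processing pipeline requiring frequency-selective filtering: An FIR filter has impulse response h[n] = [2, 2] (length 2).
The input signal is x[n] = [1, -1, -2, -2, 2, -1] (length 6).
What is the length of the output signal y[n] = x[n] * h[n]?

For linear convolution, the output length is:
len(y) = len(x) + len(h) - 1 = 6 + 2 - 1 = 7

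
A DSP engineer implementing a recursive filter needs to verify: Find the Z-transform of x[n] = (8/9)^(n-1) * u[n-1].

Time-shifting property: if X(z) = Z{x[n]}, then Z{x[n-d]} = z^(-d) * X(z)
X(z) = z/(z - 8/9) for x[n] = (8/9)^n * u[n]
Z{x[n-1]} = z^(-1) * z/(z - 8/9) = 1/(z - 8/9)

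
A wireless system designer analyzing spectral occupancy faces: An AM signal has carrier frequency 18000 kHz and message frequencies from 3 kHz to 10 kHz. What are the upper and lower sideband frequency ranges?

Upper sideband (USB) = fc + [fm_low, fm_high] = 18000 + [3, 10] = [18003, 18010] kHz
Lower sideband (LSB) = fc - [fm_high, fm_low] = 18000 - [10, 3] = [17990, 17997] kHz
Total occupied spectrum: 17990 kHz to 18010 kHz (plus carrier at 18000 kHz)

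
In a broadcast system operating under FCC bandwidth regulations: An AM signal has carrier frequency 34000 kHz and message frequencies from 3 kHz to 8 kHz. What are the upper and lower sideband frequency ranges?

Upper sideband (USB) = fc + [fm_low, fm_high] = 34000 + [3, 8] = [34003, 34008] kHz
Lower sideband (LSB) = fc - [fm_high, fm_low] = 34000 - [8, 3] = [33992, 33997] kHz
Total occupied spectrum: 33992 kHz to 34008 kHz (plus carrier at 34000 kHz)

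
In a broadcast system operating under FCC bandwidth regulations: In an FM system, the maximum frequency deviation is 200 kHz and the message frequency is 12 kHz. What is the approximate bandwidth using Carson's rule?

Carson's rule: BW = 2*(delta_f + f_m)
= 2*(200 + 12) kHz = 424 kHz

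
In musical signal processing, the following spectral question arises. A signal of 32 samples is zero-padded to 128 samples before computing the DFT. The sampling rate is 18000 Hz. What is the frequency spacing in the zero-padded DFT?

Original DFT: N = 32, resolution = f_s/N = 18000/32 = 1125/2 Hz
Zero-padded DFT: N = 128, resolution = f_s/N = 18000/128 = 1125/8 Hz
Zero-padding interpolates the spectrum (finer frequency grid)
but does NOT improve the true spectral resolution (ability to resolve close frequencies).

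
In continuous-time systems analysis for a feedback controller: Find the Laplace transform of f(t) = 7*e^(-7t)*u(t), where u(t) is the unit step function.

Standard Laplace transform pair:
e^(-at)*u(t) <-> 1/(s+a)
With a = 7: L{7*e^(-7t)*u(t)} = 7/(s+7), ROC: Re(s) > -7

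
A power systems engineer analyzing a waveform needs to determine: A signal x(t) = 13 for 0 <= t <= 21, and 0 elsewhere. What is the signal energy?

Energy = integral of |x(t)|^2 dt over the signal duration
= 13^2 * 21 = 169 * 21 = 3549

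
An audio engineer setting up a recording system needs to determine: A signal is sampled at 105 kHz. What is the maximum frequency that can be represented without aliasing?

The maximum frequency that can be represented without aliasing
is the Nyquist frequency: f_max = f_s / 2 = 105 kHz / 2 = 105/2 kHz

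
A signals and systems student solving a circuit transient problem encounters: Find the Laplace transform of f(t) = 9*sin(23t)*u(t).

Standard pair: sin(wt)*u(t) <-> w/(s^2+w^2)
With w = 23: L{9*sin(23t)*u(t)} = 207/(s^2+529)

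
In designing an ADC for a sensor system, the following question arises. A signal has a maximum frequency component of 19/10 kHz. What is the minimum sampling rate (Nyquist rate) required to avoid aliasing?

By the Nyquist-Shannon sampling theorem,
the minimum sampling rate (Nyquist rate) must be at least 2 * f_max.
Nyquist rate = 2 * 19/10 kHz = 19/5 kHz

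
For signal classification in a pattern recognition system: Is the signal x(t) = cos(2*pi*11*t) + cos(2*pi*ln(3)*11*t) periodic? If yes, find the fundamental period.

f1 = 11 Hz, f2 = 11*ln(3) Hz
Ratio f2/f1 = ln(3), which is irrational.
Since the frequency ratio is irrational, no common period exists.
The signal is not periodic.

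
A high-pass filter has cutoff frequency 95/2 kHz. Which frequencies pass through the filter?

A high-pass filter passes all frequencies above the cutoff frequency 95/2 kHz and attenuates lower frequencies.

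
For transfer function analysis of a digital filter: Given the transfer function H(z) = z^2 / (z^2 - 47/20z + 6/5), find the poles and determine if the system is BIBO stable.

Poles are roots of the denominator: z^2 - 47/20z + 6/5 = 0.
Quadratic formula: z = [-(-47/20) +/- sqrt((-47/20)^2 - 4*(6/5))] / 2
Discriminant = 2209/400 - 24/5 = 289/400; sqrt = 17/20.
z = (47/20 +/- 17/20) / 2 => z = 8/5 or z = 3/4.
|p1| = 8/5, |p2| = 3/4.
For BIBO stability, all poles must lie inside the unit circle (|p| < 1).
System is UNSTABLE since at least one |p| >= 1.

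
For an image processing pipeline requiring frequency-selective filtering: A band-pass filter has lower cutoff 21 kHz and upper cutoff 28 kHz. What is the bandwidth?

Bandwidth = f_high - f_low
= 28 kHz - 21 kHz = 7 kHz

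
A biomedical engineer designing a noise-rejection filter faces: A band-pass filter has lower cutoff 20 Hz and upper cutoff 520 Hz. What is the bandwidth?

Bandwidth = f_high - f_low
= 520 Hz - 20 Hz = 500 Hz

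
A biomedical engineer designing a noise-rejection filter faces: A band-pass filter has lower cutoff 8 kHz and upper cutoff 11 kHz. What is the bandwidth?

Bandwidth = f_high - f_low
= 11 kHz - 8 kHz = 3 kHz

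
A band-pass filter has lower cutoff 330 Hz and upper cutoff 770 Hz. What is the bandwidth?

Bandwidth = f_high - f_low
= 770 Hz - 330 Hz = 440 Hz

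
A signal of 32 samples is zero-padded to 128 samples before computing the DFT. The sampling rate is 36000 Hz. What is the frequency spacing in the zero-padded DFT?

Original DFT: N = 32, resolution = f_s/N = 36000/32 = 1125 Hz
Zero-padded DFT: N = 128, resolution = f_s/N = 36000/128 = 1125/4 Hz
Zero-padding interpolates the spectrum (finer frequency grid)
but does NOT improve the true spectral resolution (ability to resolve close frequencies).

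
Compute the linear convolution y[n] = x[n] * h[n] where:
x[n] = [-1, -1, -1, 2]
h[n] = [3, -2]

y[n] = sum_k x[k]*h[n-k]. Output length = len(x) + len(h) - 1 = 4 + 2 - 1 = 5.
y[0] = -1*3 = -3
y[1] = -1*3 + -1*-2 = -1
y[2] = -1*3 + -1*-2 = -1
y[3] = 2*3 + -1*-2 = 8
y[4] = 2*-2 = -4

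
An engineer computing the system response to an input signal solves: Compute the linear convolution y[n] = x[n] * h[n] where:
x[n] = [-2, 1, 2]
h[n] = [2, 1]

y[n] = sum_k x[k]*h[n-k]. Output length = len(x) + len(h) - 1 = 3 + 2 - 1 = 4.
y[0] = -2*2 = -4
y[1] = 1*2 + -2*1 = 0
y[2] = 2*2 + 1*1 = 5
y[3] = 2*1 = 2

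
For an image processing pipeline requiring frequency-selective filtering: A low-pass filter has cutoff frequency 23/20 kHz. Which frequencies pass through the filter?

A low-pass filter passes all frequencies below the cutoff frequency 23/20 kHz and attenuates higher frequencies.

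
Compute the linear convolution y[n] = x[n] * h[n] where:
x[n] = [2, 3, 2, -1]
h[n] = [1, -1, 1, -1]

y[n] = sum_k x[k]*h[n-k]. Output length = len(x) + len(h) - 1 = 4 + 4 - 1 = 7.
y[0] = 2*1 = 2
y[1] = 3*1 + 2*-1 = 1
y[2] = 2*1 + 3*-1 + 2*1 = 1
y[3] = -1*1 + 2*-1 + 3*1 + 2*-1 = -2
y[4] = -1*-1 + 2*1 + 3*-1 = 0
y[5] = -1*1 + 2*-1 = -3
y[6] = -1*-1 = 1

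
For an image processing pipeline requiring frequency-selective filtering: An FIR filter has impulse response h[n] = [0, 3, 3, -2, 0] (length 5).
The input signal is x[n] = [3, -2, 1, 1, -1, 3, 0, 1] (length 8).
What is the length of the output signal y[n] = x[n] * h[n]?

For linear convolution, the output length is:
len(y) = len(x) + len(h) - 1 = 8 + 5 - 1 = 12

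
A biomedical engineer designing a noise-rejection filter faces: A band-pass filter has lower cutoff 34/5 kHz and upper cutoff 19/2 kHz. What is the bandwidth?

Bandwidth = f_high - f_low
= 19/2 kHz - 34/5 kHz = 27/10 kHz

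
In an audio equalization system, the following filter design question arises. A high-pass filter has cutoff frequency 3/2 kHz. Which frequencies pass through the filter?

A high-pass filter passes all frequencies above the cutoff frequency 3/2 kHz and attenuates lower frequencies.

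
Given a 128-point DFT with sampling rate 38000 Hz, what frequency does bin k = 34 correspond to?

The frequency of DFT bin k is: f_k = k * f_s / N
f_34 = 34 * 38000 / 128 = 40375/4 Hz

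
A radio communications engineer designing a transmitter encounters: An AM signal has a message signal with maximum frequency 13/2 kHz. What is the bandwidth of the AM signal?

In AM (double-sideband), the bandwidth is twice the message frequency.
BW = 2 * f_m = 2 * 13/2 kHz = 13 kHz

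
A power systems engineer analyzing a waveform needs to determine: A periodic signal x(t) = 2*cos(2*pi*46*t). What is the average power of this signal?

Average power of A*cos(wt) is A^2/2.
P = 2^2 / 2 = 4/2 = 2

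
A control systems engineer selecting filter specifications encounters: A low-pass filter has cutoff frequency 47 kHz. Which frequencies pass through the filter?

A low-pass filter passes all frequencies below the cutoff frequency 47 kHz and attenuates higher frequencies.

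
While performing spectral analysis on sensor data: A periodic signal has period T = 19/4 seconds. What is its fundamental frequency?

The fundamental frequency is the reciprocal of the period.
f = 1/T = 1/(19/4) = 4/19 Hz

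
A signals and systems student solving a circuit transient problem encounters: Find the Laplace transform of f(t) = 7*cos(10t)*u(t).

Standard pair: cos(wt)*u(t) <-> s/(s^2+w^2)
With w = 10: L{7*cos(10t)*u(t)} = 7s/(s^2+100)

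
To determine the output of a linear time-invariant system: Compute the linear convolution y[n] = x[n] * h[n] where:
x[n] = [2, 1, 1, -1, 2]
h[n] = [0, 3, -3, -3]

y[n] = sum_k x[k]*h[n-k]. Output length = len(x) + len(h) - 1 = 5 + 4 - 1 = 8.
y[0] = 2*0 = 0
y[1] = 1*0 + 2*3 = 6
y[2] = 1*0 + 1*3 + 2*-3 = -3
y[3] = -1*0 + 1*3 + 1*-3 + 2*-3 = -6
y[4] = 2*0 + -1*3 + 1*-3 + 1*-3 = -9
y[5] = 2*3 + -1*-3 + 1*-3 = 6
y[6] = 2*-3 + -1*-3 = -3
y[7] = 2*-3 = -6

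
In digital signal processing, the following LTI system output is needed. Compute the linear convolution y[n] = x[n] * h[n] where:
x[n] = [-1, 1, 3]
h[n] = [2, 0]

y[n] = sum_k x[k]*h[n-k]. Output length = len(x) + len(h) - 1 = 3 + 2 - 1 = 4.
y[0] = -1*2 = -2
y[1] = 1*2 + -1*0 = 2
y[2] = 3*2 + 1*0 = 6
y[3] = 3*0 = 0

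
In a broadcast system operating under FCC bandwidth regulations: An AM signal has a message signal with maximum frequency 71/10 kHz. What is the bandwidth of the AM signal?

In AM (double-sideband), the bandwidth is twice the message frequency.
BW = 2 * f_m = 2 * 71/10 kHz = 71/5 kHz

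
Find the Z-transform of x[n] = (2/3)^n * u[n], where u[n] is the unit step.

The Z-transform of a^n * u[n] is z/(z-a) for |z| > |a|.
Here a = 2/3, so X(z) = z/(z - (2/3)) = 3z/(3z - 2)
ROC: |z| > 2/3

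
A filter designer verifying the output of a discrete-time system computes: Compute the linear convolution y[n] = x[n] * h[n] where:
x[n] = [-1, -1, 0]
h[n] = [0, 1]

y[n] = sum_k x[k]*h[n-k]. Output length = len(x) + len(h) - 1 = 3 + 2 - 1 = 4.
y[0] = -1*0 = 0
y[1] = -1*0 + -1*1 = -1
y[2] = 0*0 + -1*1 = -1
y[3] = 0*1 = 0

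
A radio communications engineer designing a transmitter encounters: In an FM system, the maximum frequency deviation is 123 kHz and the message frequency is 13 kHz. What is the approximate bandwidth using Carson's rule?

Carson's rule: BW = 2*(delta_f + f_m)
= 2*(123 + 13) kHz = 272 kHz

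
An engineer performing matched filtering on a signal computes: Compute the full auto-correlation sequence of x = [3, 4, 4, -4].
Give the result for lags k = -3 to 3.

r_xx[k] = sum_m x[m]*x[m+k], indexed from 0, for k = -3 to 3:
  r_xx[-3] = x[3]*x[0] = -12
  r_xx[-2] = x[2]*x[0] + x[3]*x[1] = -4
  r_xx[-1] = x[1]*x[0] + x[2]*x[1] + x[3]*x[2] = 12
  r_xx[0] = x[0]*x[0] + x[1]*x[1] + x[2]*x[2] + x[3]*x[3] = 57
  r_xx[1] = x[0]*x[1] + x[1]*x[2] + x[2]*x[3] = 12
  r_xx[2] = x[0]*x[2] + x[1]*x[3] = -4
  r_xx[3] = x[0]*x[3] = -12
r_xx = [-12, -4, 12, 57, 12, -4, -12]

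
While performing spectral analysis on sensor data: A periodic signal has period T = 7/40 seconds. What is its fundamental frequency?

The fundamental frequency is the reciprocal of the period.
f = 1/T = 1/(7/40) = 40/7 Hz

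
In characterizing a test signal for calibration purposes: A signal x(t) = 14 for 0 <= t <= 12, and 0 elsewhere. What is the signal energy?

Energy = integral of |x(t)|^2 dt over the signal duration
= 14^2 * 12 = 196 * 12 = 2352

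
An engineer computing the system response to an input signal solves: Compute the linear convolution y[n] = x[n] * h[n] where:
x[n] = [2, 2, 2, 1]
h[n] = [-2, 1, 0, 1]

y[n] = sum_k x[k]*h[n-k]. Output length = len(x) + len(h) - 1 = 4 + 4 - 1 = 7.
y[0] = 2*-2 = -4
y[1] = 2*-2 + 2*1 = -2
y[2] = 2*-2 + 2*1 + 2*0 = -2
y[3] = 1*-2 + 2*1 + 2*0 + 2*1 = 2
y[4] = 1*1 + 2*0 + 2*1 = 3
y[5] = 1*0 + 2*1 = 2
y[6] = 1*1 = 1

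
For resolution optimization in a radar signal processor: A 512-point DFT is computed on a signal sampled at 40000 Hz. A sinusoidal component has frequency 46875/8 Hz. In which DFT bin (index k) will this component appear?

DFT frequency resolution = f_s/N = 40000/512 = 625/8 Hz
Bin index k = f_signal / resolution = 46875/8 / 625/8 = 75
The signal frequency 46875/8 Hz falls in DFT bin k = 75.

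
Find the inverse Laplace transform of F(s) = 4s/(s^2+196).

Standard pair: s/(s^2+w^2) <-> cos(wt)*u(t)
With k=4, w=14: f(t) = 4*cos(14t)*u(t)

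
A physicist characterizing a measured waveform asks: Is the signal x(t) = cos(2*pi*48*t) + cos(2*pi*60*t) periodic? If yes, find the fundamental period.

f1 = 48 Hz, f2 = 60 Hz
Period T1 = 1/48, T2 = 1/60
Ratio T1/T2 = 60/48, which is rational.
The signal is periodic with fundamental period T = 1/GCD(48,60) = 1/12 s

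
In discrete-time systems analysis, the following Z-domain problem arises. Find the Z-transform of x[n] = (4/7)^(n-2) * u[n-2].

Time-shifting property: if X(z) = Z{x[n]}, then Z{x[n-d]} = z^(-d) * X(z)
X(z) = z/(z - 4/7) for x[n] = (4/7)^n * u[n]
Z{x[n-2]} = z^(-2) * z/(z - 4/7) = z^(-1)/(z - 4/7)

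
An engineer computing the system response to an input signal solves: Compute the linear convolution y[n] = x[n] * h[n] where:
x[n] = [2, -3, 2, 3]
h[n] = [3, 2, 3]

y[n] = sum_k x[k]*h[n-k]. Output length = len(x) + len(h) - 1 = 4 + 3 - 1 = 6.
y[0] = 2*3 = 6
y[1] = -3*3 + 2*2 = -5
y[2] = 2*3 + -3*2 + 2*3 = 6
y[3] = 3*3 + 2*2 + -3*3 = 4
y[4] = 3*2 + 2*3 = 12
y[5] = 3*3 = 9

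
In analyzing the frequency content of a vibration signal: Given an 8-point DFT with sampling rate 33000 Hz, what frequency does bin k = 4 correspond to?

The frequency of DFT bin k is: f_k = k * f_s / N
f_4 = 4 * 33000 / 8 = 16500 Hz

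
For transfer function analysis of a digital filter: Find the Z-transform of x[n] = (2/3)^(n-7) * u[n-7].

Time-shifting property: if X(z) = Z{x[n]}, then Z{x[n-d]} = z^(-d) * X(z)
X(z) = z/(z - 2/3) for x[n] = (2/3)^n * u[n]
Z{x[n-7]} = z^(-7) * z/(z - 2/3) = z^(-6)/(z - 2/3)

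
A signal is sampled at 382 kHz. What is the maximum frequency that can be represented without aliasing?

The maximum frequency that can be represented without aliasing
is the Nyquist frequency: f_max = f_s / 2 = 382 kHz / 2 = 191 kHz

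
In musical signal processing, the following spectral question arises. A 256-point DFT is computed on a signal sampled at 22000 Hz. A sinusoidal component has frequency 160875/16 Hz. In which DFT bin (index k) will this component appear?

DFT frequency resolution = f_s/N = 22000/256 = 1375/16 Hz
Bin index k = f_signal / resolution = 160875/16 / 1375/16 = 117
The signal frequency 160875/16 Hz falls in DFT bin k = 117.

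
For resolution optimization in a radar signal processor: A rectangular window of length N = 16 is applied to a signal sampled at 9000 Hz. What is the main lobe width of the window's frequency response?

For a rectangular window of length N,
the main lobe width in frequency is 2*f_s/N.
= 2*9000/16 = 1125 Hz
This determines the minimum frequency separation for resolving two sinusoids.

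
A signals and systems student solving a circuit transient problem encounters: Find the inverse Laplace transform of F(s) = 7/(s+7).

Standard pair: k/(s+a) <-> k*e^(-at)*u(t)
With k=7, a=7: f(t) = 7*e^(-7t)*u(t)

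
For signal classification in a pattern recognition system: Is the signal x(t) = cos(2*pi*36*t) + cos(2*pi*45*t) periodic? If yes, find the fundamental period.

f1 = 36 Hz, f2 = 45 Hz
Period T1 = 1/36, T2 = 1/45
Ratio T1/T2 = 45/36, which is rational.
The signal is periodic with fundamental period T = 1/GCD(36,45) = 1/9 s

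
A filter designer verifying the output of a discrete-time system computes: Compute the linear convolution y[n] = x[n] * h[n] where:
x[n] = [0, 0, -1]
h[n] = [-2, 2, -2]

y[n] = sum_k x[k]*h[n-k]. Output length = len(x) + len(h) - 1 = 3 + 3 - 1 = 5.
y[0] = 0*-2 = 0
y[1] = 0*-2 + 0*2 = 0
y[2] = -1*-2 + 0*2 + 0*-2 = 2
y[3] = -1*2 + 0*-2 = -2
y[4] = -1*-2 = 2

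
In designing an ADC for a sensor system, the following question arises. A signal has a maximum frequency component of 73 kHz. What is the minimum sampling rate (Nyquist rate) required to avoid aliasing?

By the Nyquist-Shannon sampling theorem,
the minimum sampling rate (Nyquist rate) must be at least 2 * f_max.
Nyquist rate = 2 * 73 kHz = 146 kHz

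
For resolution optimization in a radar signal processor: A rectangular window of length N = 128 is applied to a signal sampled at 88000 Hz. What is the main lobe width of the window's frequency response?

For a rectangular window of length N,
the main lobe width in frequency is 2*f_s/N.
= 2*88000/128 = 1375 Hz
This determines the minimum frequency separation for resolving two sinusoids.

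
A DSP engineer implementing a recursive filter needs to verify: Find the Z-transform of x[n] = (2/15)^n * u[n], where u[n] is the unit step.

The Z-transform of a^n * u[n] is z/(z-a) for |z| > |a|.
Here a = 2/15, so X(z) = z/(z - (2/15)) = 15z/(15z - 2)
ROC: |z| > 2/15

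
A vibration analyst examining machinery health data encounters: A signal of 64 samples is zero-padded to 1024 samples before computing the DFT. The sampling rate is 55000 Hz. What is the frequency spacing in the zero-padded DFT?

Original DFT: N = 64, resolution = f_s/N = 55000/64 = 6875/8 Hz
Zero-padded DFT: N = 1024, resolution = f_s/N = 55000/1024 = 6875/128 Hz
Zero-padding interpolates the spectrum (finer frequency grid)
but does NOT improve the true spectral resolution (ability to resolve close frequencies).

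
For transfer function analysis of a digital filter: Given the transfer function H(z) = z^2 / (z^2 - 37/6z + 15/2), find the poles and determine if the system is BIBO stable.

Poles are roots of the denominator: z^2 - 37/6z + 15/2 = 0.
Quadratic formula: z = [-(-37/6) +/- sqrt((-37/6)^2 - 4*(15/2))] / 2
Discriminant = 1369/36 - 30 = 289/36; sqrt = 17/6.
z = (37/6 +/- 17/6) / 2 => z = 9/2 or z = 5/3.
|p1| = 9/2, |p2| = 5/3.
For BIBO stability, all poles must lie inside the unit circle (|p| < 1).
System is UNSTABLE since at least one |p| >= 1.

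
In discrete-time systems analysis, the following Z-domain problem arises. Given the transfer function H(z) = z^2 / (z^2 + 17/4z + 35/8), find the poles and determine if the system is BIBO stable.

Poles are roots of the denominator: z^2 + 17/4z + 35/8 = 0.
Quadratic formula: z = [-(17/4) +/- sqrt((17/4)^2 - 4*(35/8))] / 2
Discriminant = 289/16 - 35/2 = 9/16; sqrt = 3/4.
z = (-17/4 +/- 3/4) / 2 => z = -7/4 or z = -5/2.
|p1| = 5/2, |p2| = 7/4.
For BIBO stability, all poles must lie inside the unit circle (|p| < 1).
System is UNSTABLE since at least one |p| >= 1.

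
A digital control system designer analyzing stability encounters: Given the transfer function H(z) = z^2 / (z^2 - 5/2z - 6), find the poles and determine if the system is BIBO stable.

Poles are roots of the denominator: z^2 - 5/2z - 6 = 0.
Quadratic formula: z = [-(-5/2) +/- sqrt((-5/2)^2 - 4*(-6))] / 2
Discriminant = 25/4 + 24 = 121/4; sqrt = 11/2.
z = (5/2 +/- 11/2) / 2 => z = 4 or z = -3/2.
|p1| = 4, |p2| = 3/2.
For BIBO stability, all poles must lie inside the unit circle (|p| < 1).
System is UNSTABLE since at least one |p| >= 1.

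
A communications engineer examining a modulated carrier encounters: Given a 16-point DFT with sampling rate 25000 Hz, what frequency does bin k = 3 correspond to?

The frequency of DFT bin k is: f_k = k * f_s / N
f_3 = 3 * 25000 / 16 = 9375/2 Hz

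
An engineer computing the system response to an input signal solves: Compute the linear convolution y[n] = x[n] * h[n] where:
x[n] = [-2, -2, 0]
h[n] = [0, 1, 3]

y[n] = sum_k x[k]*h[n-k]. Output length = len(x) + len(h) - 1 = 3 + 3 - 1 = 5.
y[0] = -2*0 = 0
y[1] = -2*0 + -2*1 = -2
y[2] = 0*0 + -2*1 + -2*3 = -8
y[3] = 0*1 + -2*3 = -6
y[4] = 0*3 = 0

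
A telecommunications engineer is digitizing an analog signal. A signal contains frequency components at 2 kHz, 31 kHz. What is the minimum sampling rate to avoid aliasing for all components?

The highest frequency component is f_max = 31 kHz.
Nyquist rate = 2 * f_max = 2 * 31 kHz = 62 kHz.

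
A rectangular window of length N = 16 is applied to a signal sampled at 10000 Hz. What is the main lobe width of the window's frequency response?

For a rectangular window of length N,
the main lobe width in frequency is 2*f_s/N.
= 2*10000/16 = 1250 Hz
This determines the minimum frequency separation for resolving two sinusoids.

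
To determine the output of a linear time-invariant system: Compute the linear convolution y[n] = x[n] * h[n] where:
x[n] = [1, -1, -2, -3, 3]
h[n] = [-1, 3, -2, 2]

y[n] = sum_k x[k]*h[n-k]. Output length = len(x) + len(h) - 1 = 5 + 4 - 1 = 8.
y[0] = 1*-1 = -1
y[1] = -1*-1 + 1*3 = 4
y[2] = -2*-1 + -1*3 + 1*-2 = -3
y[3] = -3*-1 + -2*3 + -1*-2 + 1*2 = 1
y[4] = 3*-1 + -3*3 + -2*-2 + -1*2 = -10
y[5] = 3*3 + -3*-2 + -2*2 = 11
y[6] = 3*-2 + -3*2 = -12
y[7] = 3*2 = 6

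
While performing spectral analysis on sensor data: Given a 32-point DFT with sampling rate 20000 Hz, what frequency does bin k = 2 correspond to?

The frequency of DFT bin k is: f_k = k * f_s / N
f_2 = 2 * 20000 / 32 = 1250 Hz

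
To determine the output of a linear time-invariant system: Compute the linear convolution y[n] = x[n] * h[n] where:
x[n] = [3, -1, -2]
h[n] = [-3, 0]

y[n] = sum_k x[k]*h[n-k]. Output length = len(x) + len(h) - 1 = 3 + 2 - 1 = 4.
y[0] = 3*-3 = -9
y[1] = -1*-3 + 3*0 = 3
y[2] = -2*-3 + -1*0 = 6
y[3] = -2*0 = 0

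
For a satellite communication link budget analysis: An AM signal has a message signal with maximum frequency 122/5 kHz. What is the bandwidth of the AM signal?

In AM (double-sideband), the bandwidth is twice the message frequency.
BW = 2 * f_m = 2 * 122/5 kHz = 244/5 kHz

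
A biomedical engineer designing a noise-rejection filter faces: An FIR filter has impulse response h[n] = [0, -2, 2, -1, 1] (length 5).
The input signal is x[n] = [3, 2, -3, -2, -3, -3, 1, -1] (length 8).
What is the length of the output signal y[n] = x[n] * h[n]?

For linear convolution, the output length is:
len(y) = len(x) + len(h) - 1 = 8 + 5 - 1 = 12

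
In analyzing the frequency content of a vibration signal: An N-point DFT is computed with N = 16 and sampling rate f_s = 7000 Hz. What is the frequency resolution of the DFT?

DFT frequency resolution = f_s / N
= 7000 / 16 = 875/2 Hz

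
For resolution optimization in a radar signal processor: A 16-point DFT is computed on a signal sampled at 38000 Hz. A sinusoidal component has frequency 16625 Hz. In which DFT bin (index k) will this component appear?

DFT frequency resolution = f_s/N = 38000/16 = 2375 Hz
Bin index k = f_signal / resolution = 16625 / 2375 = 7
The signal frequency 16625 Hz falls in DFT bin k = 7.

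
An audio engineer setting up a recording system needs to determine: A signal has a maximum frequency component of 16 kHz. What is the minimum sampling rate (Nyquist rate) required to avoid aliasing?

By the Nyquist-Shannon sampling theorem,
the minimum sampling rate (Nyquist rate) must be at least 2 * f_max.
Nyquist rate = 2 * 16 kHz = 32 kHz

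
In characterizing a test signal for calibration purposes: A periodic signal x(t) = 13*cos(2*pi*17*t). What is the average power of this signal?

Average power of A*cos(wt) is A^2/2.
P = 13^2 / 2 = 169/2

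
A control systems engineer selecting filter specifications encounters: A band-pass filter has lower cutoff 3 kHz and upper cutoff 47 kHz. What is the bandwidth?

Bandwidth = f_high - f_low
= 47 kHz - 3 kHz = 44 kHz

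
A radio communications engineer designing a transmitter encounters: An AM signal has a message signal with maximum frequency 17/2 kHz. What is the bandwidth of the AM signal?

In AM (double-sideband), the bandwidth is twice the message frequency.
BW = 2 * f_m = 2 * 17/2 kHz = 17 kHz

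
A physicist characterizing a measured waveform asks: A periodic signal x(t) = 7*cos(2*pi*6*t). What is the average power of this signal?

Average power of A*cos(wt) is A^2/2.
P = 7^2 / 2 = 49/2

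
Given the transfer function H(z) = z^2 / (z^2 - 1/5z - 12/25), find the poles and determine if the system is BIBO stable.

Poles are roots of the denominator: z^2 - 1/5z - 12/25 = 0.
Quadratic formula: z = [-(-1/5) +/- sqrt((-1/5)^2 - 4*(-12/25))] / 2
Discriminant = 1/25 + 48/25 = 49/25; sqrt = 7/5.
z = (1/5 +/- 7/5) / 2 => z = 4/5 or z = -3/5.
|p1| = 3/5, |p2| = 4/5.
For BIBO stability, all poles must lie inside the unit circle (|p| < 1).
System is STABLE since both |p| < 1.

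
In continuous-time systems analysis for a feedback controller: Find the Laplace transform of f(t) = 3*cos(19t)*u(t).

Standard pair: cos(wt)*u(t) <-> s/(s^2+w^2)
With w = 19: L{3*cos(19t)*u(t)} = 3s/(s^2+361)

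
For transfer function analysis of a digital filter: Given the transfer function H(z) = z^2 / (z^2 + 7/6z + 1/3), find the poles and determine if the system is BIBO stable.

Poles are roots of the denominator: z^2 + 7/6z + 1/3 = 0.
Quadratic formula: z = [-(7/6) +/- sqrt((7/6)^2 - 4*(1/3))] / 2
Discriminant = 49/36 - 4/3 = 1/36; sqrt = 1/6.
z = (-7/6 +/- 1/6) / 2 => z = -1/2 or z = -2/3.
|p1| = 2/3, |p2| = 1/2.
For BIBO stability, all poles must lie inside the unit circle (|p| < 1).
System is STABLE since both |p| < 1.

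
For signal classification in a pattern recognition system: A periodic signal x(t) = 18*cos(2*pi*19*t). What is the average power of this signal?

Average power of A*cos(wt) is A^2/2.
P = 18^2 / 2 = 324/2 = 162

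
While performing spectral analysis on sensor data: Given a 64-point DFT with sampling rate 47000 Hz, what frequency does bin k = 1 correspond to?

The frequency of DFT bin k is: f_k = k * f_s / N
f_1 = 1 * 47000 / 64 = 5875/8 Hz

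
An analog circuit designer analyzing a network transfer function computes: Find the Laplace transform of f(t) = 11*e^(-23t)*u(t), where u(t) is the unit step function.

Standard Laplace transform pair:
e^(-at)*u(t) <-> 1/(s+a)
With a = 23: L{11*e^(-23t)*u(t)} = 11/(s+23), ROC: Re(s) > -23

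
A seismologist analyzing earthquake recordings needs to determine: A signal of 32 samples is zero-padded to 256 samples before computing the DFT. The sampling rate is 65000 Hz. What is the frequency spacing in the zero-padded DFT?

Original DFT: N = 32, resolution = f_s/N = 65000/32 = 8125/4 Hz
Zero-padded DFT: N = 256, resolution = f_s/N = 65000/256 = 8125/32 Hz
Zero-padding interpolates the spectrum (finer frequency grid)
but does NOT improve the true spectral resolution (ability to resolve close frequencies).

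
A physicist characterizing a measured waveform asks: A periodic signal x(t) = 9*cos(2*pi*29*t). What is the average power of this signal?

Average power of A*cos(wt) is A^2/2.
P = 9^2 / 2 = 81/2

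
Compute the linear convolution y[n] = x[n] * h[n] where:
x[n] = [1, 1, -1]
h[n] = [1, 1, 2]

y[n] = sum_k x[k]*h[n-k]. Output length = len(x) + len(h) - 1 = 3 + 3 - 1 = 5.
y[0] = 1*1 = 1
y[1] = 1*1 + 1*1 = 2
y[2] = -1*1 + 1*1 + 1*2 = 2
y[3] = -1*1 + 1*2 = 1
y[4] = -1*2 = -2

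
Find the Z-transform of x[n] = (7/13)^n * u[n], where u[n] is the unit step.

The Z-transform of a^n * u[n] is z/(z-a) for |z| > |a|.
Here a = 7/13, so X(z) = z/(z - (7/13)) = 13z/(13z - 7)
ROC: |z| > 7/13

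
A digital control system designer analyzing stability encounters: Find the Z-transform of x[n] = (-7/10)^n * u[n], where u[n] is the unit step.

The Z-transform of a^n * u[n] is z/(z-a) for |z| > |a|.
Here a = -7/10, so X(z) = z/(z - (-7/10)) = 10z/(10z + 7)
ROC: |z| > 7/10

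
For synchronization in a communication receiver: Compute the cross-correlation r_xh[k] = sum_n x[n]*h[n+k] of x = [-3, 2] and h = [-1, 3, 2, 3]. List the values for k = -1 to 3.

Both sequences indexed from 0 and zero outside their support.
Lags with overlap: k = -1 to 3.
  r_xh[-1] = x[1]*h[0] = -2
  r_xh[0] = x[0]*h[0] + x[1]*h[1] = 9
  r_xh[1] = x[0]*h[1] + x[1]*h[2] = -5
  r_xh[2] = x[0]*h[2] + x[1]*h[3] = 0
  r_xh[3] = x[0]*h[3] = -9
r_xh = [-2, 9, -5, 0, -9] (for k = -1, ..., 3)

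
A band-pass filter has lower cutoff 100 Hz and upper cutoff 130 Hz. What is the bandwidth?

Bandwidth = f_high - f_low
= 130 Hz - 100 Hz = 30 Hz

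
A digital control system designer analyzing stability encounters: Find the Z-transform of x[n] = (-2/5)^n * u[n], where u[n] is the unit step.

The Z-transform of a^n * u[n] is z/(z-a) for |z| > |a|.
Here a = -2/5, so X(z) = z/(z - (-2/5)) = 5z/(5z + 2)
ROC: |z| > 2/5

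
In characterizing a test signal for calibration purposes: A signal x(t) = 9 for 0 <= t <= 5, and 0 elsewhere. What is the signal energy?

Energy = integral of |x(t)|^2 dt over the signal duration
= 9^2 * 5 = 81 * 5 = 405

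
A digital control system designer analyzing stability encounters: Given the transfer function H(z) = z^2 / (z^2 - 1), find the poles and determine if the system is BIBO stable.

Poles are roots of the denominator: z^2 - 1 = 0.
Quadratic formula: z = [-(0) +/- sqrt((0)^2 - 4*(-1))] / 2
Discriminant = 0 + 4 = 4; sqrt = 2.
z = (0 +/- 2) / 2 => z = 1 or z = -1.
|p1| = 1, |p2| = 1.
For BIBO stability, all poles must lie inside the unit circle (|p| < 1).
System is UNSTABLE since at least one |p| >= 1.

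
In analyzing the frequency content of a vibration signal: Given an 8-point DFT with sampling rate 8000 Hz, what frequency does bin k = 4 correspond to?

The frequency of DFT bin k is: f_k = k * f_s / N
f_4 = 4 * 8000 / 8 = 4000 Hz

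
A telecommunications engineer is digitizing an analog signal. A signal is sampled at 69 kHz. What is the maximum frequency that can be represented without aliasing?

The maximum frequency that can be represented without aliasing
is the Nyquist frequency: f_max = f_s / 2 = 69 kHz / 2 = 69/2 kHz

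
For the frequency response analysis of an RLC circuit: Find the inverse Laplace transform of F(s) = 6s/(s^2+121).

Standard pair: s/(s^2+w^2) <-> cos(wt)*u(t)
With k=6, w=11: f(t) = 6*cos(11t)*u(t)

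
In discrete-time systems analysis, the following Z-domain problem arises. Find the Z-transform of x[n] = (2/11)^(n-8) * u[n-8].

Time-shifting property: if X(z) = Z{x[n]}, then Z{x[n-d]} = z^(-d) * X(z)
X(z) = z/(z - 2/11) for x[n] = (2/11)^n * u[n]
Z{x[n-8]} = z^(-8) * z/(z - 2/11) = z^(-7)/(z - 2/11)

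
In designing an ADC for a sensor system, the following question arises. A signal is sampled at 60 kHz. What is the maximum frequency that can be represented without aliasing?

The maximum frequency that can be represented without aliasing
is the Nyquist frequency: f_max = f_s / 2 = 60 kHz / 2 = 30 kHz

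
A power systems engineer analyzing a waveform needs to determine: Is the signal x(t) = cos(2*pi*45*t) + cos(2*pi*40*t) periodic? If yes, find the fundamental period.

f1 = 45 Hz, f2 = 40 Hz
Period T1 = 1/45, T2 = 1/40
Ratio T1/T2 = 40/45, which is rational.
The signal is periodic with fundamental period T = 1/GCD(45,40) = 1/5 s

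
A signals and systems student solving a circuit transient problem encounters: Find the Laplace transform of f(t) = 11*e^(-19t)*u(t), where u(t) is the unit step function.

Standard Laplace transform pair:
e^(-at)*u(t) <-> 1/(s+a)
With a = 19: L{11*e^(-19t)*u(t)} = 11/(s+19), ROC: Re(s) > -19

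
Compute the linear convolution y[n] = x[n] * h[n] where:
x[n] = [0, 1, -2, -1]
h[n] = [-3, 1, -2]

y[n] = sum_k x[k]*h[n-k]. Output length = len(x) + len(h) - 1 = 4 + 3 - 1 = 6.
y[0] = 0*-3 = 0
y[1] = 1*-3 + 0*1 = -3
y[2] = -2*-3 + 1*1 + 0*-2 = 7
y[3] = -1*-3 + -2*1 + 1*-2 = -1
y[4] = -1*1 + -2*-2 = 3
y[5] = -1*-2 = 2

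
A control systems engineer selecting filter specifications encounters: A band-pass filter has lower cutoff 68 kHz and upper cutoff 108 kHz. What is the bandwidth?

Bandwidth = f_high - f_low
= 108 kHz - 68 kHz = 40 kHz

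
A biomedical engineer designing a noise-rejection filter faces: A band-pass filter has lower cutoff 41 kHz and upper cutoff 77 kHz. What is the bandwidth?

Bandwidth = f_high - f_low
= 77 kHz - 41 kHz = 36 kHz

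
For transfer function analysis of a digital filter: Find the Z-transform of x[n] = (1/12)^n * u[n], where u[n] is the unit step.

The Z-transform of a^n * u[n] is z/(z-a) for |z| > |a|.
Here a = 1/12, so X(z) = z/(z - (1/12)) = 12z/(12z - 1)
ROC: |z| > 1/12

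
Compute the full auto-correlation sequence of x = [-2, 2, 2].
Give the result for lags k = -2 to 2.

r_xx[k] = sum_m x[m]*x[m+k], indexed from 0, for k = -2 to 2:
  r_xx[-2] = x[2]*x[0] = -4
  r_xx[-1] = x[1]*x[0] + x[2]*x[1] = 0
  r_xx[0] = x[0]*x[0] + x[1]*x[1] + x[2]*x[2] = 12
  r_xx[1] = x[0]*x[1] + x[1]*x[2] = 0
  r_xx[2] = x[0]*x[2] = -4
r_xx = [-4, 0, 12, 0, -4]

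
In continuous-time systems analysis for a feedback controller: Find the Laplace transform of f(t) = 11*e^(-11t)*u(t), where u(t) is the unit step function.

Standard Laplace transform pair:
e^(-at)*u(t) <-> 1/(s+a)
With a = 11: L{11*e^(-11t)*u(t)} = 11/(s+11), ROC: Re(s) > -11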